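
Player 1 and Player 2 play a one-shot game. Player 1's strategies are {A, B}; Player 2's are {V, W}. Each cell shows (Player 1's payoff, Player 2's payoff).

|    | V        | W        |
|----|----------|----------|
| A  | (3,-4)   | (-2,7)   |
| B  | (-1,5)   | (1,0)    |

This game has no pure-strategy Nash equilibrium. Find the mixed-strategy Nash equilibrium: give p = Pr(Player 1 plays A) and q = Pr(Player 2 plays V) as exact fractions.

p = 5/16, q = 3/7

Each player's mixing probability is pinned down by making the *other* player indifferent.
Player 2 indifferent between V and W: p·(-4) + (1−p)·5 = p·7 + (1−p)·0 ⟹ 5 + (-9)p = 0 + 7p ⟹ p = 5/16.
Player 1 indifferent between A and B: q·3 + (1−q)·(-2) = q·(-1) + (1−q)·1 ⟹ (-2) + 5q = 1 + (-2)q ⟹ q = 3/7.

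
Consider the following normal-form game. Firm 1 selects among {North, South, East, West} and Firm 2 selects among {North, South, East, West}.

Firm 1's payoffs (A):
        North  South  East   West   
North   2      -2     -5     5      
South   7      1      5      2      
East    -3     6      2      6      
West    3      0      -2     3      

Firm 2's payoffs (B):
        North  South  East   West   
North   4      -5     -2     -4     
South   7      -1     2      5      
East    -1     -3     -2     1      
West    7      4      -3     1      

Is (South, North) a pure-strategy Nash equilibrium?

Yes

Holding Firm 2 at North: Firm 1 gets 7 from South, versus 2 from North, -3 from East, 3 from West. No profitable deviation for Firm 1.
Holding Firm 1 at South: Firm 2 gets 7 from North, versus -1 from South, 2 from East, 5 from West. No profitable deviation for Firm 2 either.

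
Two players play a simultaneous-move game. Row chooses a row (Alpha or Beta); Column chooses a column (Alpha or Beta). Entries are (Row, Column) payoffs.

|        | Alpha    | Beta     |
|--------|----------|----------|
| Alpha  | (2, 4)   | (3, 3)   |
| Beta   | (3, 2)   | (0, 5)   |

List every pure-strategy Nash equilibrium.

Check mutual best responses: a cell is a NE iff neither player can gain by unilaterally deviating.
Row's best responses — vs Alpha: Beta (payoff 3); vs Beta: Alpha (payoff 3).
Column's best responses — vs Alpha: Alpha (payoff 4); vs Beta: Beta (payoff 5).
No cell has both players best-responding. For instance, Row's best reply to Beta is Alpha, but against Alpha Column prefers Alpha over Beta.

There is no pure-strategy Nash equilibrium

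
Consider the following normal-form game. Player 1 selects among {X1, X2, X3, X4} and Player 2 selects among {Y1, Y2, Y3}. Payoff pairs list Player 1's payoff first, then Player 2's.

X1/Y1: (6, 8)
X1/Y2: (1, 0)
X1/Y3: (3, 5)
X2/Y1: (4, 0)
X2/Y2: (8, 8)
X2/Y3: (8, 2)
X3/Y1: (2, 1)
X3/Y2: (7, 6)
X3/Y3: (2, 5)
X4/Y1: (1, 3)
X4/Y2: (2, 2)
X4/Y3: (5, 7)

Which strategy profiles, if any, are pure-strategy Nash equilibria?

(X1, Y1) and (X2, Y2)

Find each player's best response to every opponent strategy; NE are the intersections.
Player 1's best responses — vs Y1: X1 (payoff 6); vs Y2: X2 (payoff 8); vs Y3: X2 (payoff 8).
Player 2's best responses — vs X1: Y1 (payoff 8); vs X2: Y2 (payoff 8); vs X3: Y2 (payoff 6); vs X4: Y3 (payoff 7).
Mutual best responses occur at (X1, Y1) and (X2, Y2); at each, neither player gains by switching.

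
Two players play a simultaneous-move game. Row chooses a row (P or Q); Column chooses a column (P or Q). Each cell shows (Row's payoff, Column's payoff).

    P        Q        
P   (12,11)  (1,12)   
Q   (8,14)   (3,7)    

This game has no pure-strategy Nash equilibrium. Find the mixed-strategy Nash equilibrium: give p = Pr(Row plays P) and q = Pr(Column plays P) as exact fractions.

Each player's mixing probability is pinned down by making the *other* player indifferent.
Column indifferent between P and Q: p·11 + (1−p)·14 = p·12 + (1−p)·7 ⟹ 14 + (-3)p = 7 + 5p ⟹ p = 7/8.
Row indifferent between P and Q: q·12 + (1−q)·1 = q·8 + (1−q)·3 ⟹ 1 + 11q = 3 + 5q ⟹ q = 1/3.

p = 7/8, q = 1/3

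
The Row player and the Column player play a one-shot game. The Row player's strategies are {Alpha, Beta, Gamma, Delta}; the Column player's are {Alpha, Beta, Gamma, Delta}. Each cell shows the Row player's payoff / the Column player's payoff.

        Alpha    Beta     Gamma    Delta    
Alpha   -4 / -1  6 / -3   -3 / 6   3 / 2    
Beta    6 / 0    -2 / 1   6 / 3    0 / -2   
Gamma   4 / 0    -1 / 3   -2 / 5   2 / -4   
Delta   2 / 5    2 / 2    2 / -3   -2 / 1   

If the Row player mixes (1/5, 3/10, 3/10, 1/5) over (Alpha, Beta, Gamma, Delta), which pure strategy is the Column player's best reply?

Compute the Column player's expected payoff from each pure strategy against the given mix.
Alpha: (1/5)·(-1) + (3/10)·0 + (3/10)·0 + (1/5)·5 = 4/5
Beta: (1/5)·(-3) + (3/10)·1 + (3/10)·3 + (1/5)·2 = 1
Gamma: (1/5)·6 + (3/10)·3 + (3/10)·5 + (1/5)·(-3) = 3
Delta: (1/5)·2 + (3/10)·(-2) + (3/10)·(-4) + (1/5)·1 = -6/5
Highest expected payoff is 3, from Gamma.

Gamma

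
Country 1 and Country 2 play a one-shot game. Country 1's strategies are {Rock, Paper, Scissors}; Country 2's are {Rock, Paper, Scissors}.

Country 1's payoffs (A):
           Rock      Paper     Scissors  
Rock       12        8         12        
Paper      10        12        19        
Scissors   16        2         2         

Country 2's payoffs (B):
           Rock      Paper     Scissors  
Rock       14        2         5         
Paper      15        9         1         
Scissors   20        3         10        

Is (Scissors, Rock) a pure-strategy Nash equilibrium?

Holding Country 2 at Rock: Country 1 gets 16 from Scissors, versus 12 from Rock, 10 from Paper. No profitable deviation for Country 1.
Holding Country 1 at Scissors: Country 2 gets 20 from Rock, versus 3 from Paper, 10 from Scissors. No profitable deviation for Country 2 either.

Yes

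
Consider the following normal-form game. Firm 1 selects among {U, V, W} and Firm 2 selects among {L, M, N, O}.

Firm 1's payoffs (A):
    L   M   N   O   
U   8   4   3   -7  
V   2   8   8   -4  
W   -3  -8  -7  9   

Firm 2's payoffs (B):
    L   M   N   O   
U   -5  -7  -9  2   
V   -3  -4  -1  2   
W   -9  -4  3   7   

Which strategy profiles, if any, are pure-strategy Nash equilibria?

Find each player's best response to every opponent strategy; NE are the intersections.
Firm 1's best responses — vs L: U (payoff 8); vs M: V (payoff 8); vs N: V (payoff 8); vs O: W (payoff 9).
Firm 2's best responses — vs U: O (payoff 2); vs V: O (payoff 2); vs W: O (payoff 7).
The only mutual best response is (W, O); neither player gains by switching there.

(W, O)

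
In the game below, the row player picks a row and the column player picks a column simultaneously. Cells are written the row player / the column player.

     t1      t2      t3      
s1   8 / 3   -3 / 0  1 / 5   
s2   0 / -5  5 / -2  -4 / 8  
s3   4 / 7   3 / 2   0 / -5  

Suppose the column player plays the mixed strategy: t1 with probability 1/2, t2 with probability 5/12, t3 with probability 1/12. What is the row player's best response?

The row player's best reply maximizes expected payoff against the mix.
s1: (1/2)·8 + (5/12)·(-3) + (1/12)·1 = 17/6
s2: (1/2)·0 + (5/12)·5 + (1/12)·(-4) = 7/4
s3: (1/2)·4 + (5/12)·3 + (1/12)·0 = 13/4
Highest expected payoff is 13/4, from s3.

s3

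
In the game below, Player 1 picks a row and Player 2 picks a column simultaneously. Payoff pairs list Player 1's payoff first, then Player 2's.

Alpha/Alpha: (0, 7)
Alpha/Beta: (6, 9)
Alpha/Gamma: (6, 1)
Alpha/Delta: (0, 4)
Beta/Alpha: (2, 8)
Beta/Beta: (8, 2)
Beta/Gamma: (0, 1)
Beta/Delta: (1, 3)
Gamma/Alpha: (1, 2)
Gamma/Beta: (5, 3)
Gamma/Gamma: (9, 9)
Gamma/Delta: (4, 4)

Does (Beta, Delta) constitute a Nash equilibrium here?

Holding Player 2 at Delta: Player 1 gets 1 from Beta but could get 4 by switching to Gamma. Player 1 has a profitable deviation.

No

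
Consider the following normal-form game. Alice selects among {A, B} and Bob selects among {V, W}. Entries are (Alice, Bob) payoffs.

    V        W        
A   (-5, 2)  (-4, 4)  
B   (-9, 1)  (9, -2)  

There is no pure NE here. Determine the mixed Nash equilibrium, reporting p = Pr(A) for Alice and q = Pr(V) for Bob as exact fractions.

In a mixed NE each player is indifferent between their pure strategies, so the opponent's mix sets the indifference.
Bob indifferent between V and W: p·2 + (1−p)·1 = p·4 + (1−p)·(-2) ⟹ 1 + 1p = (-2) + 6p ⟹ p = 3/5.
Alice indifferent between A and B: q·(-5) + (1−q)·(-4) = q·(-9) + (1−q)·9 ⟹ (-4) + (-1)q = 9 + (-18)q ⟹ q = 13/17.

p = 3/5, q = 13/17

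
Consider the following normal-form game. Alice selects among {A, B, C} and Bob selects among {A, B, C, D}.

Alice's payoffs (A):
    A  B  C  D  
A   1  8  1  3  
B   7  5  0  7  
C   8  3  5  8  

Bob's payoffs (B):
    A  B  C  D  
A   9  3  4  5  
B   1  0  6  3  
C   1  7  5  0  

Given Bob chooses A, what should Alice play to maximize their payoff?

C

With Bob fixed at A, Alice's payoffs are: A → 1, B → 7, C → 8.
The maximum is 8, achieved by C.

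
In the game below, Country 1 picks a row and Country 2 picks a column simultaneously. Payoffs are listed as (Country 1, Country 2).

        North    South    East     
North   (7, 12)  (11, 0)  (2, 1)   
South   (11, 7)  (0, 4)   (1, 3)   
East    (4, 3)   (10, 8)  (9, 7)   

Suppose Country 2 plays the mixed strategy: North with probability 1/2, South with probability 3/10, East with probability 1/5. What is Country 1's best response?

North

Compute Country 1's expected payoff from each pure strategy against the given mix.
North: (1/2)·7 + (3/10)·11 + (1/5)·2 = 36/5
South: (1/2)·11 + (3/10)·0 + (1/5)·1 = 57/10
East: (1/2)·4 + (3/10)·10 + (1/5)·9 = 34/5
Highest expected payoff is 36/5, from North.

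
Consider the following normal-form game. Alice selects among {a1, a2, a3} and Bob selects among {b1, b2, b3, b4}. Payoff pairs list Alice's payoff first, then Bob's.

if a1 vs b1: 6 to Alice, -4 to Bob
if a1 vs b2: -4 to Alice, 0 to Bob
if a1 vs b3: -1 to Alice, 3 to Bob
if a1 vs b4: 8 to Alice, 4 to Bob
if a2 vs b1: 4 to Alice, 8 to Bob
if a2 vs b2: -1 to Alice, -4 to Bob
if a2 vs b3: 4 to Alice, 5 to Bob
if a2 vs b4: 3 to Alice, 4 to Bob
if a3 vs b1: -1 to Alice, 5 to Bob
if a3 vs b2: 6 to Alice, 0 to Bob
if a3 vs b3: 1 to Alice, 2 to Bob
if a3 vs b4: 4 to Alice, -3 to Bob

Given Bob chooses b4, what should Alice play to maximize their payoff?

a1

With Bob fixed at b4, Alice's payoffs are: a1 → 8, a2 → 3, a3 → 4.
The maximum is 8, achieved by a1.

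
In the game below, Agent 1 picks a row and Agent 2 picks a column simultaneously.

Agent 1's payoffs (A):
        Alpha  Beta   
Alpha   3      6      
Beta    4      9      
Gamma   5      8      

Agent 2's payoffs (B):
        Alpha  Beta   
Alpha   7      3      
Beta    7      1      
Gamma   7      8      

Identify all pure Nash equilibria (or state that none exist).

There is no pure-strategy Nash equilibrium

Check mutual best responses: a cell is a NE iff neither player can gain by unilaterally deviating.
Agent 1's best responses — vs Alpha: Gamma (payoff 5); vs Beta: Beta (payoff 9).
Agent 2's best responses — vs Alpha: Alpha (payoff 7); vs Beta: Alpha (payoff 7); vs Gamma: Beta (payoff 8).
No cell has both players best-responding. For instance, Agent 1's best reply to Alpha is Gamma, but against Gamma Agent 2 prefers Beta over Alpha.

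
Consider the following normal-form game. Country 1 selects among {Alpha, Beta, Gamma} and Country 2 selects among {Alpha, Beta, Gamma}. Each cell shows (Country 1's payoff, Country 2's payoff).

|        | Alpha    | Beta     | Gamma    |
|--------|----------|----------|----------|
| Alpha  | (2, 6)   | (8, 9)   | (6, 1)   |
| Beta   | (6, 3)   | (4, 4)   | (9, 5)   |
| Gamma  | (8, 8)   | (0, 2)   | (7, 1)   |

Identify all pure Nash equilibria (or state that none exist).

Check mutual best responses: a cell is a NE iff neither player can gain by unilaterally deviating.
Country 1's best responses — vs Alpha: Gamma (payoff 8); vs Beta: Alpha (payoff 8); vs Gamma: Beta (payoff 9).
Country 2's best responses — vs Alpha: Beta (payoff 9); vs Beta: Gamma (payoff 5); vs Gamma: Alpha (payoff 8).
Mutual best responses occur at (Alpha, Beta), (Beta, Gamma), and (Gamma, Alpha); at each, neither player gains by switching.

(Alpha, Beta), (Beta, Gamma), and (Gamma, Alpha)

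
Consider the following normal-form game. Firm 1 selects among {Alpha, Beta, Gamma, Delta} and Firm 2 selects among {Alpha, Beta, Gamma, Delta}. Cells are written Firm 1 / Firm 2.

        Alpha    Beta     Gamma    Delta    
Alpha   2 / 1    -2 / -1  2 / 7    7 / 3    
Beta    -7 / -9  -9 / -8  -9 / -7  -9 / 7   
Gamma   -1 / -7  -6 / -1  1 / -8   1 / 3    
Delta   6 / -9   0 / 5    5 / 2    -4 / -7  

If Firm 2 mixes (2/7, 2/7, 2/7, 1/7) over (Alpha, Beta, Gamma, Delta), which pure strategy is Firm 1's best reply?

Compute Firm 1's expected payoff from each pure strategy against the given mix.
Alpha: (2/7)·2 + (2/7)·(-2) + (2/7)·2 + (1/7)·7 = 11/7
Beta: (2/7)·(-7) + (2/7)·(-9) + (2/7)·(-9) + (1/7)·(-9) = -59/7
Gamma: (2/7)·(-1) + (2/7)·(-6) + (2/7)·1 + (1/7)·1 = -11/7
Delta: (2/7)·6 + (2/7)·0 + (2/7)·5 + (1/7)·(-4) = 18/7
Highest expected payoff is 18/7, from Delta.

Delta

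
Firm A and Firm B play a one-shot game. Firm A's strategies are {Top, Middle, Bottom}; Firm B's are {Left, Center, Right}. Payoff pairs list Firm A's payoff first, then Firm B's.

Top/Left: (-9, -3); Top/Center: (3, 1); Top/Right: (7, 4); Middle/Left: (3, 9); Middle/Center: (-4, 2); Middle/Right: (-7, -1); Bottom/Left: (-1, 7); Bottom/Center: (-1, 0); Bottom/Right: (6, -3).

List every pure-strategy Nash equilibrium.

A profile is a Nash equilibrium when each player is best-responding to the other.
Firm A's best responses — vs Left: Middle (payoff 3); vs Center: Top (payoff 3); vs Right: Top (payoff 7).
Firm B's best responses — vs Top: Right (payoff 4); vs Middle: Left (payoff 9); vs Bottom: Left (payoff 7).
Mutual best responses occur at (Top, Right) and (Middle, Left); at each, neither player gains by switching.

(Top, Right) and (Middle, Left)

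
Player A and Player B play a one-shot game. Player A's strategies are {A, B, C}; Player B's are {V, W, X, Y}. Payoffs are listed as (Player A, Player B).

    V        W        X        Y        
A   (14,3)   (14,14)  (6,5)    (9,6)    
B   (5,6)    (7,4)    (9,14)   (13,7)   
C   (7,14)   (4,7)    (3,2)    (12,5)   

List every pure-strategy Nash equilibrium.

(A, W) and (B, X)

Find each player's best response to every opponent strategy; NE are the intersections.
Player A's best responses — vs V: A (payoff 14); vs W: A (payoff 14); vs X: B (payoff 9); vs Y: B (payoff 13).
Player B's best responses — vs A: W (payoff 14); vs B: X (payoff 14); vs C: V (payoff 14).
Mutual best responses occur at (A, W) and (B, X); at each, neither player gains by switching.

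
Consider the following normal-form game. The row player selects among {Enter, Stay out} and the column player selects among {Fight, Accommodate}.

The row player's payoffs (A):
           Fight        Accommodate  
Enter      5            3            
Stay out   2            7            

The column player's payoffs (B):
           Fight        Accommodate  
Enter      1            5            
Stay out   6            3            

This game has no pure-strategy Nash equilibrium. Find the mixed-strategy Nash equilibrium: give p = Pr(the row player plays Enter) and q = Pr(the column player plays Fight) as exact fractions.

p = 3/7, q = 4/7

Each player's mixing probability is pinned down by making the *other* player indifferent.
The column player indifferent between Fight and Accommodate: p·1 + (1−p)·6 = p·5 + (1−p)·3 ⟹ 6 + (-5)p = 3 + 2p ⟹ p = 3/7.
The row player indifferent between Enter and Stay out: q·5 + (1−q)·3 = q·2 + (1−q)·7 ⟹ 3 + 2q = 7 + (-5)q ⟹ q = 4/7.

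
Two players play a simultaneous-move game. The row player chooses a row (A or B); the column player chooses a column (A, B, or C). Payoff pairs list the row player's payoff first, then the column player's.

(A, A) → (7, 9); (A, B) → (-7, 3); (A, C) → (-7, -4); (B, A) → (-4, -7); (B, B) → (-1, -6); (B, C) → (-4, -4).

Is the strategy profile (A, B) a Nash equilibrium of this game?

Holding the column player at B: the row player gets -7 from A but could get -1 by switching to B. The row player has a profitable deviation.

No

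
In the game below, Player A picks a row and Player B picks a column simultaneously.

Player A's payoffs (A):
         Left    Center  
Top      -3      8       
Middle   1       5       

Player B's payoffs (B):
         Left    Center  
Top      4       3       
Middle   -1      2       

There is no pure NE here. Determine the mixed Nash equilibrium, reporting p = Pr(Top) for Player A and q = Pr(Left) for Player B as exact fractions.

Each player's mixing probability is pinned down by making the *other* player indifferent.
Player B indifferent between Left and Center: p·4 + (1−p)·(-1) = p·3 + (1−p)·2 ⟹ (-1) + 5p = 2 + 1p ⟹ p = 3/4.
Player A indifferent between Top and Middle: q·(-3) + (1−q)·8 = q·1 + (1−q)·5 ⟹ 8 + (-11)q = 5 + (-4)q ⟹ q = 3/7.

p = 3/4, q = 3/7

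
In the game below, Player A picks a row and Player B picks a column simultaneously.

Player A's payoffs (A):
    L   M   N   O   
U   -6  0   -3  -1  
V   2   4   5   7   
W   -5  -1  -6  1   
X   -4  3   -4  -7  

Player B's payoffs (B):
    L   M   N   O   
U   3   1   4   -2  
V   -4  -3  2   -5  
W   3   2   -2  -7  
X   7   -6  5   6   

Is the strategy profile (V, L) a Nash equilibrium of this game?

No

Holding Player B at L: Player A gets 2 from V, versus -6 from U, -5 from W, -4 from X. No profitable deviation for Player A.
Holding Player A at V: Player B gets -4 from L but could get 2 by switching to N. Player B has a profitable deviation.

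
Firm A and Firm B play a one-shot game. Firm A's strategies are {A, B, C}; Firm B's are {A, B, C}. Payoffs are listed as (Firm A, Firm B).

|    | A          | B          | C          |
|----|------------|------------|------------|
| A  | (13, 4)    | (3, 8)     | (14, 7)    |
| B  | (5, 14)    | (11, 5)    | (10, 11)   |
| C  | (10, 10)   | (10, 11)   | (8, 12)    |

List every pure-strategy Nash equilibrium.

No pure-strategy Nash equilibrium

A profile is a Nash equilibrium when each player is best-responding to the other.
Firm A's best responses — vs A: A (payoff 13); vs B: B (payoff 11); vs C: A (payoff 14).
Firm B's best responses — vs A: B (payoff 8); vs B: A (payoff 14); vs C: C (payoff 12).
No cell has both players best-responding. For instance, Firm A's best reply to B is B, but against B Firm B prefers A over B.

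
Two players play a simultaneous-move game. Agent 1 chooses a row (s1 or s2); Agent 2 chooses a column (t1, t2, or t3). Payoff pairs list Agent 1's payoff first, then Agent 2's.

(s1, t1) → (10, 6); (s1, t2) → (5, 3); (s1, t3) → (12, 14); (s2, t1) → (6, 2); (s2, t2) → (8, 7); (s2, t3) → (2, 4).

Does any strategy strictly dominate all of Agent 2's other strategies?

No strictly dominant strategy

A strategy is strictly dominant if it gives Agent 2 a strictly higher payoff than every other strategy, against every choice by the opponent.
t1 is not dominant: against s1, t3 gives 14 > 6.
t2 is not dominant: against s1, t1 gives 6 > 3.
t3 is not dominant: against s2, t2 gives 7 > 4.
No single strategy is best against every opponent action.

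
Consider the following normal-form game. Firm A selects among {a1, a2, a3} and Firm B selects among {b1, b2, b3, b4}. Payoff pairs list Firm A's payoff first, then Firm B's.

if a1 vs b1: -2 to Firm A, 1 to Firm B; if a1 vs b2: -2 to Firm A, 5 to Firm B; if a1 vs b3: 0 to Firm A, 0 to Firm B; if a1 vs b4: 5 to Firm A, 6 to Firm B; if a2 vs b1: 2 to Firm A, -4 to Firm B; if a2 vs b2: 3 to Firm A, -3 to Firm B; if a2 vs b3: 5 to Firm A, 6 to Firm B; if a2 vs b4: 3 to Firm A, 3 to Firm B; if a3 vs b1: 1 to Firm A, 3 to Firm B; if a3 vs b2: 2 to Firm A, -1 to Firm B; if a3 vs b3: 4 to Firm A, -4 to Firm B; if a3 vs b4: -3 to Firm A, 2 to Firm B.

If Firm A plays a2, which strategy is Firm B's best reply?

b3

With Firm A fixed at a2, Firm B's payoffs are: b1 → -4, b2 → -3, b3 → 6, b4 → 3.
The maximum is 6, achieved by b3.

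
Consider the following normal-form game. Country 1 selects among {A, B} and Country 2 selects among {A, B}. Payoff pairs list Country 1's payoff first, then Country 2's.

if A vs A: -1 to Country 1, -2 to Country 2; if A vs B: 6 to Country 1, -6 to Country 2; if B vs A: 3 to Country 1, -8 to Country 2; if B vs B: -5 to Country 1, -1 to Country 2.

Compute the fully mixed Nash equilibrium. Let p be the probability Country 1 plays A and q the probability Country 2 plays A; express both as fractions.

In a mixed NE each player is indifferent between their pure strategies, so the opponent's mix sets the indifference.
Country 2 indifferent between A and B: p·(-2) + (1−p)·(-8) = p·(-6) + (1−p)·(-1) ⟹ (-8) + 6p = (-1) + (-5)p ⟹ p = 7/11.
Country 1 indifferent between A and B: q·(-1) + (1−q)·6 = q·3 + (1−q)·(-5) ⟹ 6 + (-7)q = (-5) + 8q ⟹ q = 11/15.

p = 7/11, q = 11/15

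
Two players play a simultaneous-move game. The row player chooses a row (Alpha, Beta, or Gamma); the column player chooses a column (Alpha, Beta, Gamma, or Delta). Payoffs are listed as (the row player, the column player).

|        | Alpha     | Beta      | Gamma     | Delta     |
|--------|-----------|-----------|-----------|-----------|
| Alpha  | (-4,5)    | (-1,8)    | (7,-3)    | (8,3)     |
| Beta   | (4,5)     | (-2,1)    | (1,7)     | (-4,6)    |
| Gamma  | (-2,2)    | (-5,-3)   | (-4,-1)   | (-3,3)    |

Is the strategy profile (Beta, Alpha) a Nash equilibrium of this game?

Holding the column player at Alpha: the row player gets 4 from Beta, versus -4 from Alpha, -2 from Gamma. No profitable deviation for the row player.
Holding the row player at Beta: the column player gets 5 from Alpha but could get 7 by switching to Gamma. The column player has a profitable deviation.

No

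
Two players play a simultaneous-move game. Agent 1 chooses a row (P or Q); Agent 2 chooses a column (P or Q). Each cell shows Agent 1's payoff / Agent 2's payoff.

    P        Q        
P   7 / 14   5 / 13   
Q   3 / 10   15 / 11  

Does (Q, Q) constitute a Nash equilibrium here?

Holding Agent 2 at Q: Agent 1 gets 15 from Q, versus 5 from P. No profitable deviation for Agent 1.
Holding Agent 1 at Q: Agent 2 gets 11 from Q, versus 10 from P. No profitable deviation for Agent 2 either.

Yes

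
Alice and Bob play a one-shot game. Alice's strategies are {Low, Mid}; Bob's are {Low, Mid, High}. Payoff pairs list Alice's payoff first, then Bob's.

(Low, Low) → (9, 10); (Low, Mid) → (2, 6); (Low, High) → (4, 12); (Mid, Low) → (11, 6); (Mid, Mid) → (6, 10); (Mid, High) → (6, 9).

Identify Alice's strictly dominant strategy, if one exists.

Check whether one of Alice's strategies beats all alternatives regardless of what the opponent does.
Mid strictly dominates: vs Low: 11 > 9; vs Mid: 6 > 2; vs High: 6 > 4.

Mid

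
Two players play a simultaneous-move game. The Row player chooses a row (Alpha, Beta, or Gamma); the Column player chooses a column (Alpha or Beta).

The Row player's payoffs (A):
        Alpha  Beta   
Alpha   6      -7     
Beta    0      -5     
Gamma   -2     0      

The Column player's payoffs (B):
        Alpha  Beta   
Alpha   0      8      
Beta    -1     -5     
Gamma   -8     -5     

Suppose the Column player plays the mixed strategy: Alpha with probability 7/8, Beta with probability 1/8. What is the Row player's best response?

Alpha

Compute the Row player's expected payoff from each pure strategy against the given mix.
Alpha: (7/8)·6 + (1/8)·(-7) = 35/8
Beta: (7/8)·0 + (1/8)·(-5) = -5/8
Gamma: (7/8)·(-2) + (1/8)·0 = -7/4
Highest expected payoff is 35/8, from Alpha.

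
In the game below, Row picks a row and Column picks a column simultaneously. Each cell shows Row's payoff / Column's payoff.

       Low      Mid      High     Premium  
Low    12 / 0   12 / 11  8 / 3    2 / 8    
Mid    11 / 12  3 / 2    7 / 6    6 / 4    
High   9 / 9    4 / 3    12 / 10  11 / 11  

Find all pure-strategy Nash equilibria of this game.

Check mutual best responses: a cell is a NE iff neither player can gain by unilaterally deviating.
Row's best responses — vs Low: Low (payoff 12); vs Mid: Low (payoff 12); vs High: High (payoff 12); vs Premium: High (payoff 11).
Column's best responses — vs Low: Mid (payoff 11); vs Mid: Low (payoff 12); vs High: Premium (payoff 11).
Mutual best responses occur at (Low, Mid) and (High, Premium); at each, neither player gains by switching.

(Low, Mid) and (High, Premium)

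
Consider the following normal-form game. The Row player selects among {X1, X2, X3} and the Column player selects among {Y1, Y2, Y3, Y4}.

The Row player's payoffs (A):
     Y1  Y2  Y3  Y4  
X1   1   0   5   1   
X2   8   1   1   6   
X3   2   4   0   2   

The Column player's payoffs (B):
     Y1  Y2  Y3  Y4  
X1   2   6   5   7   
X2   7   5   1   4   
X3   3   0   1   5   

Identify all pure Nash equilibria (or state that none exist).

Find each player's best response to every opponent strategy; NE are the intersections.
The Row player's best responses — vs Y1: X2 (payoff 8); vs Y2: X3 (payoff 4); vs Y3: X1 (payoff 5); vs Y4: X2 (payoff 6).
The Column player's best responses — vs X1: Y4 (payoff 7); vs X2: Y1 (payoff 7); vs X3: Y4 (payoff 5).
The only mutual best response is (X2, Y1); neither player gains by switching there.

(X2, Y1)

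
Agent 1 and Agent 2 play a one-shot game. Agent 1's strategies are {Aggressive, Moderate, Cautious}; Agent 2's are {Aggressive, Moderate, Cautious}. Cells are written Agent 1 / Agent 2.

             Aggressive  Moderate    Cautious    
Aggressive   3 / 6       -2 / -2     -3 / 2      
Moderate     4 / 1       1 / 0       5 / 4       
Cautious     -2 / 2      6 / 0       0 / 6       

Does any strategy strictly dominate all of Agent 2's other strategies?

A strategy is strictly dominant if it gives Agent 2 a strictly higher payoff than every other strategy, against every choice by the opponent.
Aggressive is not dominant: against Moderate, Cautious gives 4 > 1.
Moderate is not dominant: against Aggressive, Aggressive gives 6 > -2.
Cautious is not dominant: against Aggressive, Aggressive gives 6 > 2.
No single strategy is best against every opponent action.

No strictly dominant strategy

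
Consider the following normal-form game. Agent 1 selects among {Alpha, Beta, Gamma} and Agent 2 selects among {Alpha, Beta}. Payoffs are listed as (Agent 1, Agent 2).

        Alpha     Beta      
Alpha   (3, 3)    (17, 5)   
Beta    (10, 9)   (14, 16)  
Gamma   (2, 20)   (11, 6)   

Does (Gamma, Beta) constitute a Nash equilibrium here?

No

Holding Agent 2 at Beta: Agent 1 gets 11 from Gamma but could get 17 by switching to Alpha. Agent 1 has a profitable deviation.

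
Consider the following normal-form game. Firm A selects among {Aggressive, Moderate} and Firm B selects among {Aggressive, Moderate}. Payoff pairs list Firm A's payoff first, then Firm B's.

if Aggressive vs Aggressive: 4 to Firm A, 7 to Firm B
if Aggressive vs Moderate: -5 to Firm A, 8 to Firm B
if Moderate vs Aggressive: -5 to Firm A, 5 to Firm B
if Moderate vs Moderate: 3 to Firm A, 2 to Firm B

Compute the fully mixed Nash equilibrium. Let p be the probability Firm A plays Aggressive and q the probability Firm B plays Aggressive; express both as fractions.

In a mixed NE each player is indifferent between their pure strategies, so the opponent's mix sets the indifference.
Firm B indifferent between Aggressive and Moderate: p·7 + (1−p)·5 = p·8 + (1−p)·2 ⟹ 5 + 2p = 2 + 6p ⟹ p = 3/4.
Firm A indifferent between Aggressive and Moderate: q·4 + (1−q)·(-5) = q·(-5) + (1−q)·3 ⟹ (-5) + 9q = 3 + (-8)q ⟹ q = 8/17.

p = 3/4, q = 8/17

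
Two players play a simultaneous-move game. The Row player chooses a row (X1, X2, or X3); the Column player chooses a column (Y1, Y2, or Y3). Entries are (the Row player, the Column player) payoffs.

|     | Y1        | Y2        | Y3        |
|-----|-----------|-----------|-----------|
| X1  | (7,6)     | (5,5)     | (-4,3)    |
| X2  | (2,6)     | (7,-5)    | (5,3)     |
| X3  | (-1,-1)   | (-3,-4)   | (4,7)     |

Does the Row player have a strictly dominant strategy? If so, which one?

Check whether one of the Row player's strategies beats all alternatives regardless of what the opponent does.
X1 is not dominant: against Y2, X2 gives 7 > 5.
X2 is not dominant: against Y1, X1 gives 7 > 2.
X3 is not dominant: against Y1, X1 gives 7 > -1.
No single strategy is best against every opponent action.

None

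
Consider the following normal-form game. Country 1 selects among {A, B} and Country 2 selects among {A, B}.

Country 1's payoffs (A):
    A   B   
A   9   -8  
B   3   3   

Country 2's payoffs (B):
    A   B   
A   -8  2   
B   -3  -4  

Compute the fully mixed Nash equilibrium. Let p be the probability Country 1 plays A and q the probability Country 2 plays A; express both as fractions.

Each player's mixing probability is pinned down by making the *other* player indifferent.
Country 2 indifferent between A and B: p·(-8) + (1−p)·(-3) = p·2 + (1−p)·(-4) ⟹ (-3) + (-5)p = (-4) + 6p ⟹ p = 1/11.
Country 1 indifferent between A and B: q·9 + (1−q)·(-8) = q·3 + (1−q)·3 ⟹ (-8) + 17q = 3 + 0q ⟹ q = 11/17.

p = 1/11, q = 11/17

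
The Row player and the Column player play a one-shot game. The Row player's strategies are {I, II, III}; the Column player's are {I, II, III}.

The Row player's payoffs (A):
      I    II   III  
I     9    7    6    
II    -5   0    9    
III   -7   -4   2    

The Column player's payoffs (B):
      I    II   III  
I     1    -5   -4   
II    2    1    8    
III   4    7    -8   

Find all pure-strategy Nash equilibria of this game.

(I, I) and (II, III)

A profile is a Nash equilibrium when each player is best-responding to the other.
The Row player's best responses — vs I: I (payoff 9); vs II: I (payoff 7); vs III: II (payoff 9).
The Column player's best responses — vs I: I (payoff 1); vs II: III (payoff 8); vs III: II (payoff 7).
Mutual best responses occur at (I, I) and (II, III); at each, neither player gains by switching.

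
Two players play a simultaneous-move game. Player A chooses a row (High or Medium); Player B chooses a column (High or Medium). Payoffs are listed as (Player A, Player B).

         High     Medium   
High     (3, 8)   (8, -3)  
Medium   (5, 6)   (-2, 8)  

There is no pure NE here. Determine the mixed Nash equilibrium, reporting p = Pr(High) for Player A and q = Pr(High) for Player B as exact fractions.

Each player's mixing probability is pinned down by making the *other* player indifferent.
Player B indifferent between High and Medium: p·8 + (1−p)·6 = p·(-3) + (1−p)·8 ⟹ 6 + 2p = 8 + (-11)p ⟹ p = 2/13.
Player A indifferent between High and Medium: q·3 + (1−q)·8 = q·5 + (1−q)·(-2) ⟹ 8 + (-5)q = (-2) + 7q ⟹ q = 5/6.

p = 2/13, q = 5/6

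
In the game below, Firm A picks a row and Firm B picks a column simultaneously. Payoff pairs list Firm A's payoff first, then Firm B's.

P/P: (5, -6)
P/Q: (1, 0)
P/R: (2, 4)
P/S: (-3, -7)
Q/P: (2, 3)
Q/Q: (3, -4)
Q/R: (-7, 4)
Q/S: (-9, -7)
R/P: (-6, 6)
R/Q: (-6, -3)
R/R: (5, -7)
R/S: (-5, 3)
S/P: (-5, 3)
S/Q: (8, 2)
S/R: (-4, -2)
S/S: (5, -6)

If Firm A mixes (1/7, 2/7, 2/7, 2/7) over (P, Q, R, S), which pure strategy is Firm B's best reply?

P

Firm B's best reply maximizes expected payoff against the mix.
P: (1/7)·(-6) + (2/7)·3 + (2/7)·6 + (2/7)·3 = 18/7
Q: (1/7)·0 + (2/7)·(-4) + (2/7)·(-3) + (2/7)·2 = -10/7
R: (1/7)·4 + (2/7)·4 + (2/7)·(-7) + (2/7)·(-2) = -6/7
S: (1/7)·(-7) + (2/7)·(-7) + (2/7)·3 + (2/7)·(-6) = -27/7
Highest expected payoff is 18/7, from P.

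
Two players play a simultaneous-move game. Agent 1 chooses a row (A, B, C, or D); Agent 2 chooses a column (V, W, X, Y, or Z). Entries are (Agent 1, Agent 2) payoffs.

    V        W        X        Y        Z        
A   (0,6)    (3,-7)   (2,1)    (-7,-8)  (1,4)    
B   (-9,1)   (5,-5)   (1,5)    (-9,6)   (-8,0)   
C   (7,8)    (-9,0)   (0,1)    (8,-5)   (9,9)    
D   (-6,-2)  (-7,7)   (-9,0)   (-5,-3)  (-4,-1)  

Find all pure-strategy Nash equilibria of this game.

Find each player's best response to every opponent strategy; NE are the intersections.
Agent 1's best responses — vs V: C (payoff 7); vs W: B (payoff 5); vs X: A (payoff 2); vs Y: C (payoff 8); vs Z: C (payoff 9).
Agent 2's best responses — vs A: V (payoff 6); vs B: Y (payoff 6); vs C: Z (payoff 9); vs D: W (payoff 7).
The only mutual best response is (C, Z); neither player gains by switching there.

(C, Z)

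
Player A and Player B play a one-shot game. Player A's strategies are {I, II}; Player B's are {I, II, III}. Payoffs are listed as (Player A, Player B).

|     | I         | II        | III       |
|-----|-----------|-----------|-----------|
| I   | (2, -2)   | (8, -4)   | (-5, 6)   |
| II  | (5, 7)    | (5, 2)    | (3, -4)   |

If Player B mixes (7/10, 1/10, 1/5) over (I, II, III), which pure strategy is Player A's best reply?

II

Player A's best reply maximizes expected payoff against the mix.
I: (7/10)·2 + (1/10)·8 + (1/5)·(-5) = 6/5
II: (7/10)·5 + (1/10)·5 + (1/5)·3 = 23/5
Highest expected payoff is 23/5, from II.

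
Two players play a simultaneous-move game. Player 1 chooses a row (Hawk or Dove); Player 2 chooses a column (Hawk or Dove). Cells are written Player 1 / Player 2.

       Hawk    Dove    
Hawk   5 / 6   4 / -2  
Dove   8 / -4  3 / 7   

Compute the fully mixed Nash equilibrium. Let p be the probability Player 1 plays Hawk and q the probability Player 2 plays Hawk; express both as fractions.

p = 11/19, q = 1/4

In a mixed NE each player is indifferent between their pure strategies, so the opponent's mix sets the indifference.
Player 2 indifferent between Hawk and Dove: p·6 + (1−p)·(-4) = p·(-2) + (1−p)·7 ⟹ (-4) + 10p = 7 + (-9)p ⟹ p = 11/19.
Player 1 indifferent between Hawk and Dove: q·5 + (1−q)·4 = q·8 + (1−q)·3 ⟹ 4 + 1q = 3 + 5q ⟹ q = 1/4.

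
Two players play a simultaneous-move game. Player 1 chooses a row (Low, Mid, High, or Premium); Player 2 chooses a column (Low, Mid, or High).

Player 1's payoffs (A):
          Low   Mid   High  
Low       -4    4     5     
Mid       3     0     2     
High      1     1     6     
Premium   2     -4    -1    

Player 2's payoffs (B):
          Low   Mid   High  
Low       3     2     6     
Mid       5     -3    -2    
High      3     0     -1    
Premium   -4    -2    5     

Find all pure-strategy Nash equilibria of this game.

Find each player's best response to every opponent strategy; NE are the intersections.
Player 1's best responses — vs Low: Mid (payoff 3); vs Mid: Low (payoff 4); vs High: High (payoff 6).
Player 2's best responses — vs Low: High (payoff 6); vs Mid: Low (payoff 5); vs High: Low (payoff 3); vs Premium: High (payoff 5).
The only mutual best response is (Mid, Low); neither player gains by switching there.

(Mid, Low)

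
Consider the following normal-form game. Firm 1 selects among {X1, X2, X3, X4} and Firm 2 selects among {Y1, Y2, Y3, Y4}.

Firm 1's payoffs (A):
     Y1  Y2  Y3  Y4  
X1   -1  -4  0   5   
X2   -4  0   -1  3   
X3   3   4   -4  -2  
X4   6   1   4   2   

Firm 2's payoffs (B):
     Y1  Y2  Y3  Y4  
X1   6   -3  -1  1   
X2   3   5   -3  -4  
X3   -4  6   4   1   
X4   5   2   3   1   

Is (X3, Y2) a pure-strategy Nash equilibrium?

Yes

Holding Firm 2 at Y2: Firm 1 gets 4 from X3, versus -4 from X1, 0 from X2, 1 from X4. No profitable deviation for Firm 1.
Holding Firm 1 at X3: Firm 2 gets 6 from Y2, versus -4 from Y1, 4 from Y3, 1 from Y4. No profitable deviation for Firm 2 either.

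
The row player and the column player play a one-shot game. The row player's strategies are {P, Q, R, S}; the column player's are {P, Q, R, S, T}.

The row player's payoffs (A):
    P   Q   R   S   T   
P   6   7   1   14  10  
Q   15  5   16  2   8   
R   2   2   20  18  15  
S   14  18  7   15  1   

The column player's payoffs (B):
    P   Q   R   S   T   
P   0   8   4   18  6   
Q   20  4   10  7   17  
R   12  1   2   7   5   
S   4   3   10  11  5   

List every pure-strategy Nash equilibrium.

(Q, P)

Check mutual best responses: a cell is a NE iff neither player can gain by unilaterally deviating.
The row player's best responses — vs P: Q (payoff 15); vs Q: S (payoff 18); vs R: R (payoff 20); vs S: R (payoff 18); vs T: R (payoff 15).
The column player's best responses — vs P: S (payoff 18); vs Q: P (payoff 20); vs R: P (payoff 12); vs S: S (payoff 11).
The only mutual best response is (Q, P); neither player gains by switching there.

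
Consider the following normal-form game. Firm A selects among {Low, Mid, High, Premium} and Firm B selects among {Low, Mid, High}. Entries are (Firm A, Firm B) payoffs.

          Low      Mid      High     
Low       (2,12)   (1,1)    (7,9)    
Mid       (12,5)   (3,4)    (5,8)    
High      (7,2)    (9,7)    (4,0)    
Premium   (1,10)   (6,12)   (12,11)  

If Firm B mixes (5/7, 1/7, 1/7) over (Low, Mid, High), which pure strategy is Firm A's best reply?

Firm A's best reply maximizes expected payoff against the mix.
Low: (5/7)·2 + (1/7)·1 + (1/7)·7 = 18/7
Mid: (5/7)·12 + (1/7)·3 + (1/7)·5 = 68/7
High: (5/7)·7 + (1/7)·9 + (1/7)·4 = 48/7
Premium: (5/7)·1 + (1/7)·6 + (1/7)·12 = 23/7
Highest expected payoff is 68/7, from Mid.

Mid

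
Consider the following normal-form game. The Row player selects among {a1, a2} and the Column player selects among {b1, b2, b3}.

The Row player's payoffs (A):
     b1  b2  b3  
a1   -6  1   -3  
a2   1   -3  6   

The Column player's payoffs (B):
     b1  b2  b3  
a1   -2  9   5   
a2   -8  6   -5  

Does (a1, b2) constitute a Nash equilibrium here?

Yes

Holding the Column player at b2: the Row player gets 1 from a1, versus -3 from a2. No profitable deviation for the Row player.
Holding the Row player at a1: the Column player gets 9 from b2, versus -2 from b1, 5 from b3. No profitable deviation for the Column player either.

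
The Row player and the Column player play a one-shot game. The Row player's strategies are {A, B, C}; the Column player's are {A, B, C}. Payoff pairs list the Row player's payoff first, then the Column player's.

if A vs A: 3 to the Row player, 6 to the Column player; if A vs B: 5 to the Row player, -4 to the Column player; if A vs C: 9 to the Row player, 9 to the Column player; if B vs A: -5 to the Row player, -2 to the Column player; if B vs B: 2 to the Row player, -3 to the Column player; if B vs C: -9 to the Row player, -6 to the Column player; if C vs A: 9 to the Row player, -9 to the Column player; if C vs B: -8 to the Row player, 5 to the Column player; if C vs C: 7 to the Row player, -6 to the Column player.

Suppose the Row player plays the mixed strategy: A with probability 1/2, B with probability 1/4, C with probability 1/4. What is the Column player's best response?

C

The Column player's best reply maximizes expected payoff against the mix.
A: (1/2)·6 + (1/4)·(-2) + (1/4)·(-9) = 1/4
B: (1/2)·(-4) + (1/4)·(-3) + (1/4)·5 = -3/2
C: (1/2)·9 + (1/4)·(-6) + (1/4)·(-6) = 3/2
Highest expected payoff is 3/2, from C.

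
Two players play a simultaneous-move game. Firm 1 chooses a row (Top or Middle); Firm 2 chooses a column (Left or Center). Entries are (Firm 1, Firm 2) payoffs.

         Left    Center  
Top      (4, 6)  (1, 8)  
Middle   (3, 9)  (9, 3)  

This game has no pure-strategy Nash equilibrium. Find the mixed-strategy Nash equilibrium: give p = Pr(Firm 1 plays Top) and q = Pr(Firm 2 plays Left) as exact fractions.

p = 3/4, q = 8/9

Each player's mixing probability is pinned down by making the *other* player indifferent.
Firm 2 indifferent between Left and Center: p·6 + (1−p)·9 = p·8 + (1−p)·3 ⟹ 9 + (-3)p = 3 + 5p ⟹ p = 3/4.
Firm 1 indifferent between Top and Middle: q·4 + (1−q)·1 = q·3 + (1−q)·9 ⟹ 1 + 3q = 9 + (-6)q ⟹ q = 8/9.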